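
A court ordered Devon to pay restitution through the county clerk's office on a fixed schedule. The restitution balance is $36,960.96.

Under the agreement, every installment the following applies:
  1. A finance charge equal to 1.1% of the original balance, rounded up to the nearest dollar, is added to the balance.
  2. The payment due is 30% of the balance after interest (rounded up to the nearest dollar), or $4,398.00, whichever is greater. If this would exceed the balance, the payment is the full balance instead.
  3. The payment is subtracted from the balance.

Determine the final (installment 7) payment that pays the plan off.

Installment 1: opening $36,960.96; interest $407.00 → $37,367.96; payment $11,211.00; balance $26,156.96
Installment 2: opening $26,156.96; interest $407.00 → $26,563.96; payment $7,970.00; balance $18,593.96
Installment 3: opening $18,593.96; interest $407.00 → $19,000.96; payment $5,701.00; balance $13,299.96
Installment 4: opening $13,299.96; interest $407.00 → $13,706.96; payment $4,398.00; balance $9,308.96
Installment 5: opening $9,308.96; interest $407.00 → $9,715.96; payment $4,398.00; balance $5,317.96
Installment 6: opening $5,317.96; interest $407.00 → $5,724.96; payment $4,398.00; balance $1,326.96
Installment 7: opening $1,326.96; interest $407.00 → $1,733.96; payment $1,733.96; balance $0.00

$1,733.96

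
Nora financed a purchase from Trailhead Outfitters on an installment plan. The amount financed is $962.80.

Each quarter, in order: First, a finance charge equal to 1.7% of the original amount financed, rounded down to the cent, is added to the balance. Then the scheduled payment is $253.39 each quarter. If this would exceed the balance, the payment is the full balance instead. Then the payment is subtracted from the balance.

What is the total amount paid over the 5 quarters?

Quarter 1: opening $962.80; interest $16.36 → $979.16; payment $253.39; balance $725.77
Quarter 2: opening $725.77; interest $16.36 → $742.13; payment $253.39; balance $488.74
Quarter 3: opening $488.74; interest $16.36 → $505.10; payment $253.39; balance $251.71
Quarter 4: opening $251.71; interest $16.36 → $268.07; payment $253.39; balance $14.68
Quarter 5: opening $14.68; interest $16.36 → $31.04; payment $31.04; balance $0.00
Total paid: $1,044.60

$1,044.60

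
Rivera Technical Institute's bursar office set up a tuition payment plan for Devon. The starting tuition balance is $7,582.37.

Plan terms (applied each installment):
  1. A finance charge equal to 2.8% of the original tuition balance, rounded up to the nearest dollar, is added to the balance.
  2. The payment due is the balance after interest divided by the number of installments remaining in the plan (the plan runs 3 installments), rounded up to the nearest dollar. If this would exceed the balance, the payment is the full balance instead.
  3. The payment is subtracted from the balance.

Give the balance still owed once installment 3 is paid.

$0.00

Installment 1: $7,582.37 +$213.00 interest = $7,795.37; pay $2,599.00 → $5,196.37
Installment 2: $5,196.37 +$213.00 interest = $5,409.37; pay $2,705.00 → $2,704.37
Installment 3: $2,704.37 +$213.00 interest = $2,917.37; pay $2,917.37 → $0.00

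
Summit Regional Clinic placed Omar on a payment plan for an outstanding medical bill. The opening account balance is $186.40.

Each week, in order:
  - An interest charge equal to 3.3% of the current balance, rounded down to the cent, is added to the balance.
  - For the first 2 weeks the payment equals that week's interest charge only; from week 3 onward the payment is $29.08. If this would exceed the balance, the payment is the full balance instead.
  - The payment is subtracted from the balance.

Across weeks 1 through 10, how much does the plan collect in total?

Week 1: $186.40 +$6.15 interest = $192.55; pay $6.15 → $186.40
Week 2: $186.40 +$6.15 interest = $192.55; pay $6.15 → $186.40
Week 3: $186.40 +$6.15 interest = $192.55; pay $29.08 → $163.47
Week 4: $163.47 +$5.39 interest = $168.86; pay $29.08 → $139.78
Week 5: $139.78 +$4.61 interest = $144.39; pay $29.08 → $115.31
Week 6: $115.31 +$3.80 interest = $119.11; pay $29.08 → $90.03
Week 7: $90.03 +$2.97 interest = $93.00; pay $29.08 → $63.92
Week 8: $63.92 +$2.10 interest = $66.02; pay $29.08 → $36.94
Week 9: $36.94 +$1.21 interest = $38.15; pay $29.08 → $9.07
Week 10: $9.07 +$0.29 interest = $9.36; pay $9.36 → $0.00
Total paid: $225.22

$225.22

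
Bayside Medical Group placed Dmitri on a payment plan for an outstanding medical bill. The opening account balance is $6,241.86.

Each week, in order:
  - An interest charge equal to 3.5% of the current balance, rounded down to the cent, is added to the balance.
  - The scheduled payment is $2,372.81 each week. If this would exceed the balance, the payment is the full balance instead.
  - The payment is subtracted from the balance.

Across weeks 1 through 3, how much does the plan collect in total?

$6,668.40

Week 1: $6,241.86 +$218.46 interest = $6,460.32; pay $2,372.81 → $4,087.51
Week 2: $4,087.51 +$143.06 interest = $4,230.57; pay $2,372.81 → $1,857.76
Week 3: $1,857.76 +$65.02 interest = $1,922.78; pay $1,922.78 → $0.00
Total paid: $6,668.40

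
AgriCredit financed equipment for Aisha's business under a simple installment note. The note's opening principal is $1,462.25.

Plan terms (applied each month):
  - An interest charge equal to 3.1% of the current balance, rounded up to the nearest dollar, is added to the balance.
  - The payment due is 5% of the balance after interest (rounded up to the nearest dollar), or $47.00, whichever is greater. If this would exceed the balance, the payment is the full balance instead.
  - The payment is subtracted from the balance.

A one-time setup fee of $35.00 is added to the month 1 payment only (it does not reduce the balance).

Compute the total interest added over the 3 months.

$135.00

Month 1: $1,462.25 +$46.00 interest = $1,508.25; pay $76.00 (+ $35.00 fee) → $1,432.25
Month 2: $1,432.25 +$45.00 interest = $1,477.25; pay $74.00 → $1,403.25
Month 3: $1,403.25 +$44.00 interest = $1,447.25; pay $73.00 → $1,374.25
Total interest: $46.00 + $45.00 + $44.00 = $135.00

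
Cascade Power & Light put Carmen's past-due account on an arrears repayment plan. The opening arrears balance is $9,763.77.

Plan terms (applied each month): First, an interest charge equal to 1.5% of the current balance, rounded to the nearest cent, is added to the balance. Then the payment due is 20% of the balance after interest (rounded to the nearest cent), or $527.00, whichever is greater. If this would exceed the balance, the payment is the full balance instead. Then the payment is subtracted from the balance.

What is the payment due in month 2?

$1,609.42

Month 1: opening $9,763.77; interest $146.46 → $9,910.23; payment $1,982.05; balance $7,928.18
Month 2: opening $7,928.18; interest $118.92 → $8,047.10; payment $1,609.42; balance $6,437.68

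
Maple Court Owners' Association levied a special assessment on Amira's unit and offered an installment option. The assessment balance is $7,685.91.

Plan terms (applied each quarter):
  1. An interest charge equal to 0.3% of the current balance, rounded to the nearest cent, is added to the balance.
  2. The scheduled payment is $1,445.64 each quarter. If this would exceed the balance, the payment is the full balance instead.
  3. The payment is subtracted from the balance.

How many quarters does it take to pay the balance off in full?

6

Quarter 1: opening $7,685.91; interest $23.06 → $7,708.97; payment $1,445.64; balance $6,263.33
Quarter 2: opening $6,263.33; interest $18.79 → $6,282.12; payment $1,445.64; balance $4,836.48
Quarter 3: opening $4,836.48; interest $14.51 → $4,850.99; payment $1,445.64; balance $3,405.35
Quarter 4: opening $3,405.35; interest $10.22 → $3,415.57; payment $1,445.64; balance $1,969.93
Quarter 5: opening $1,969.93; interest $5.91 → $1,975.84; payment $1,445.64; balance $530.20
Quarter 6: opening $530.20; interest $1.59 → $531.79; payment $531.79; balance $0.00
Balance reaches $0.00 in quarter 6.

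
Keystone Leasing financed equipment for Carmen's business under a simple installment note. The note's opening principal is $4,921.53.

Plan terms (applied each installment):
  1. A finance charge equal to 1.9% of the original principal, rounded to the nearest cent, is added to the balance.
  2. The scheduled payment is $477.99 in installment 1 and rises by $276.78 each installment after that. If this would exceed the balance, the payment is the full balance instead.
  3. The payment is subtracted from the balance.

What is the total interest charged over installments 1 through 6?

Installment 1: opening $4,921.53; interest $93.51 → $5,015.04; payment $477.99; balance $4,537.05
Installment 2: opening $4,537.05; interest $93.51 → $4,630.56; payment $754.77; balance $3,875.79
Installment 3: opening $3,875.79; interest $93.51 → $3,969.30; payment $1,031.55; balance $2,937.75
Installment 4: opening $2,937.75; interest $93.51 → $3,031.26; payment $1,308.33; balance $1,722.93
Installment 5: opening $1,722.93; interest $93.51 → $1,816.44; payment $1,585.11; balance $231.33
Installment 6: opening $231.33; interest $93.51 → $324.84; payment $324.84; balance $0.00
Total interest: $93.51 + $93.51 + $93.51 + $93.51 + $93.51 + $93.51 = $561.06

$561.06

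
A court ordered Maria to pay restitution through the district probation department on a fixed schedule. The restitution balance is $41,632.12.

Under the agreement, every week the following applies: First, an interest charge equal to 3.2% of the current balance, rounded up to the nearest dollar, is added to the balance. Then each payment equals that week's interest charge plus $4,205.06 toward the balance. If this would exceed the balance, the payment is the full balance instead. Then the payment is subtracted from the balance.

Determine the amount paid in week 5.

# | Opening | Interest | Payment | End bal
1 | $41,632.12 | $1,333.00 | $5,538.06 | $37,427.06
2 | $37,427.06 | $1,198.00 | $5,403.06 | $33,222.00
3 | $33,222.00 | $1,064.00 | $5,269.06 | $29,016.94
4 | $29,016.94 | $929.00 | $5,134.06 | $24,811.88
5 | $24,811.88 | $794.00 | $4,999.06 | $20,606.82

$4,999.06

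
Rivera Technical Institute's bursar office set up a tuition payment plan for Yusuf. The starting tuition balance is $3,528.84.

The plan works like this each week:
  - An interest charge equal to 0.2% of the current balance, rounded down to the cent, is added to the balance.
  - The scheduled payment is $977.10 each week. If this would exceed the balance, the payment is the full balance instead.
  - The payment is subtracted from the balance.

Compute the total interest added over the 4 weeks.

Week 1: $3,528.84 +$7.05 interest = $3,535.89; pay $977.10 → $2,558.79
Week 2: $2,558.79 +$5.11 interest = $2,563.90; pay $977.10 → $1,586.80
Week 3: $1,586.80 +$3.17 interest = $1,589.97; pay $977.10 → $612.87
Week 4: $612.87 +$1.22 interest = $614.09; pay $614.09 → $0.00
Total interest: $7.05 + $5.11 + $3.17 + $1.22 = $16.55

$16.55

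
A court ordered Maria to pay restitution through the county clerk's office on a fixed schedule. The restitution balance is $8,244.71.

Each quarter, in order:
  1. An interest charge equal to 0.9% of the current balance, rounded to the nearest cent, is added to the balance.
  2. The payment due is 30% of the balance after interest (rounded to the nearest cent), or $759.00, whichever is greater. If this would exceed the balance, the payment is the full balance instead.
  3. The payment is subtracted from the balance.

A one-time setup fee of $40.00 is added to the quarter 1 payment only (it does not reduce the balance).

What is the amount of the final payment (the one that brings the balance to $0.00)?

Quarter 1: opening $8,244.71; interest $74.20 → $8,318.91; payment $2,495.67 (+ $40.00 fee); balance $5,823.24
Quarter 2: opening $5,823.24; interest $52.41 → $5,875.65; payment $1,762.70; balance $4,112.95
Quarter 3: opening $4,112.95; interest $37.02 → $4,149.97; payment $1,244.99; balance $2,904.98
Quarter 4: opening $2,904.98; interest $26.14 → $2,931.12; payment $879.34; balance $2,051.78
Quarter 5: opening $2,051.78; interest $18.47 → $2,070.25; payment $759.00; balance $1,311.25
Quarter 6: opening $1,311.25; interest $11.80 → $1,323.05; payment $759.00; balance $564.05
Quarter 7: opening $564.05; interest $5.08 → $569.13; payment $569.13; balance $0.00

$569.13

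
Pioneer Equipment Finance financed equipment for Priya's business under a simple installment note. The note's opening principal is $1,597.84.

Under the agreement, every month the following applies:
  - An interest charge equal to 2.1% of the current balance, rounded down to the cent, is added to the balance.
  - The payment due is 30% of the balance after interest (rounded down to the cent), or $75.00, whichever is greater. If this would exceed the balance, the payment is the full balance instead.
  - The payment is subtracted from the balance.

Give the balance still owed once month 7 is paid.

$142.42

Month 1: $1,597.84 +$33.55 interest = $1,631.39; pay $489.41 → $1,141.98
Month 2: $1,141.98 +$23.98 interest = $1,165.96; pay $349.78 → $816.18
Month 3: $816.18 +$17.13 interest = $833.31; pay $249.99 → $583.32
Month 4: $583.32 +$12.24 interest = $595.56; pay $178.66 → $416.90
Month 5: $416.90 +$8.75 interest = $425.65; pay $127.69 → $297.96
Month 6: $297.96 +$6.25 interest = $304.21; pay $91.26 → $212.95
Month 7: $212.95 +$4.47 interest = $217.42; pay $75.00 → $142.42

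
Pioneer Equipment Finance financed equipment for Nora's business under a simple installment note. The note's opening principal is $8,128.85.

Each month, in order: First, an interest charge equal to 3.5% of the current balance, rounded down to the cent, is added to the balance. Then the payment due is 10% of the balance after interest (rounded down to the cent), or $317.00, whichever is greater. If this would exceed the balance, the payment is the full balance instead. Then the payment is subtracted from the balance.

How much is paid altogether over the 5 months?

Month 1: opening $8,128.85; interest $284.50 → $8,413.35; payment $841.33; balance $7,572.02
Month 2: opening $7,572.02; interest $265.02 → $7,837.04; payment $783.70; balance $7,053.34
Month 3: opening $7,053.34; interest $246.86 → $7,300.20; payment $730.02; balance $6,570.18
Month 4: opening $6,570.18; interest $229.95 → $6,800.13; payment $680.01; balance $6,120.12
Month 5: opening $6,120.12; interest $214.20 → $6,334.32; payment $633.43; balance $5,700.89
Total paid: $3,668.49

$3,668.49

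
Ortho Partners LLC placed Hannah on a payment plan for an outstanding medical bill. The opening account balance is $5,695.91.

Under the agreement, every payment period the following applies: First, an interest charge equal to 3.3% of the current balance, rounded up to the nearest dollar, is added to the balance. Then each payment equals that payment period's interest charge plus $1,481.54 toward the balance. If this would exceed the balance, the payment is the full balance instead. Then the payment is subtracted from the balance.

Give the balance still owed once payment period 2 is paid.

Payment period 1: opening $5,695.91; interest $188.00 → $5,883.91; payment $1,669.54; balance $4,214.37
Payment period 2: opening $4,214.37; interest $140.00 → $4,354.37; payment $1,621.54; balance $2,732.83

$2,732.83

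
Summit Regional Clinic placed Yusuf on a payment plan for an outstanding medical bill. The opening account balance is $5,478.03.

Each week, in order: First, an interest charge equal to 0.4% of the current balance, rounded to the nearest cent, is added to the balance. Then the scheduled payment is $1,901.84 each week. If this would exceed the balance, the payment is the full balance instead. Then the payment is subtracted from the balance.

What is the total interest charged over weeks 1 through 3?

Week 1: opening $5,478.03; interest $21.91 → $5,499.94; payment $1,901.84; balance $3,598.10
Week 2: opening $3,598.10; interest $14.39 → $3,612.49; payment $1,901.84; balance $1,710.65
Week 3: opening $1,710.65; interest $6.84 → $1,717.49; payment $1,717.49; balance $0.00
Total interest: $21.91 + $14.39 + $6.84 = $43.14

$43.14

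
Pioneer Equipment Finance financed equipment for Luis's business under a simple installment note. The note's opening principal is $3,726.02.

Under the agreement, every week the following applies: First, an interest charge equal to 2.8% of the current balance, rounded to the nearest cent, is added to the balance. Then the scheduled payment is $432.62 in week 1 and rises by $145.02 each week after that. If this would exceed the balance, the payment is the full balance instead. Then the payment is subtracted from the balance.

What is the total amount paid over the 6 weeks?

Week 1: $3,726.02 +$104.33 interest = $3,830.35; pay $432.62 → $3,397.73
Week 2: $3,397.73 +$95.14 interest = $3,492.87; pay $577.64 → $2,915.23
Week 3: $2,915.23 +$81.63 interest = $2,996.86; pay $722.66 → $2,274.20
Week 4: $2,274.20 +$63.68 interest = $2,337.88; pay $867.68 → $1,470.20
Week 5: $1,470.20 +$41.17 interest = $1,511.37; pay $1,012.70 → $498.67
Week 6: $498.67 +$13.96 interest = $512.63; pay $512.63 → $0.00
Total paid: $4,125.93

$4,125.93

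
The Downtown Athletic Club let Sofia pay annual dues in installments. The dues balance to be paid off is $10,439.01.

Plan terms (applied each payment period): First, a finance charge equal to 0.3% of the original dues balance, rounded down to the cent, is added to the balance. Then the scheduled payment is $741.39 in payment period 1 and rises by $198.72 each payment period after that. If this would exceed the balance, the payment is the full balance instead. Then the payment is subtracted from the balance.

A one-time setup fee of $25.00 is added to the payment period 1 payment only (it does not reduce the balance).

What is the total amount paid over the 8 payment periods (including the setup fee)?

$10,714.49

# | Opening | Interest | Payment | Fee | End bal
1 | $10,439.01 | $31.31 | $741.39 | $25.00 | $9,728.93
2 | $9,728.93 | $31.31 | $940.11 | — | $8,820.13
3 | $8,820.13 | $31.31 | $1,138.83 | — | $7,712.61
4 | $7,712.61 | $31.31 | $1,337.55 | — | $6,406.37
5 | $6,406.37 | $31.31 | $1,536.27 | — | $4,901.41
6 | $4,901.41 | $31.31 | $1,734.99 | — | $3,197.73
7 | $3,197.73 | $31.31 | $1,933.71 | — | $1,295.33
8 | $1,295.33 | $31.31 | $1,326.64 | — | $0.00
Total paid: $10,714.49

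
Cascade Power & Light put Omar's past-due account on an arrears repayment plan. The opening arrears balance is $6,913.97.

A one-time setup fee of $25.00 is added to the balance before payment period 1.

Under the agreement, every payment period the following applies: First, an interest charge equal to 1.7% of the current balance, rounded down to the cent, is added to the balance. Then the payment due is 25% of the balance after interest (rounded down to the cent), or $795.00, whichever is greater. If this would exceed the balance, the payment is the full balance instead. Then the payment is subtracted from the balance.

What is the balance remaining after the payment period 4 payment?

Payment period 1: $6,938.97 +$117.96 interest = $7,056.93; pay $1,764.23 → $5,292.70
Payment period 2: $5,292.70 +$89.97 interest = $5,382.67; pay $1,345.66 → $4,037.01
Payment period 3: $4,037.01 +$68.62 interest = $4,105.63; pay $1,026.40 → $3,079.23
Payment period 4: $3,079.23 +$52.34 interest = $3,131.57; pay $795.00 → $2,336.57

$2,336.57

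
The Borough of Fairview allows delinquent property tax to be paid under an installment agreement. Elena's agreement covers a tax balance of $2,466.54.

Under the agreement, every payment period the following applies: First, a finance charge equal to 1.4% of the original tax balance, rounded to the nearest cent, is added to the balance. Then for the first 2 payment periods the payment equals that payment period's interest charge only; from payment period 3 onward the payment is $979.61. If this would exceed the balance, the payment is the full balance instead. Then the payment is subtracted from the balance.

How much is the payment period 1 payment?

Payment period 1: opening $2,466.54; interest $34.53 → $2,501.07; payment $34.53; balance $2,466.54

$34.53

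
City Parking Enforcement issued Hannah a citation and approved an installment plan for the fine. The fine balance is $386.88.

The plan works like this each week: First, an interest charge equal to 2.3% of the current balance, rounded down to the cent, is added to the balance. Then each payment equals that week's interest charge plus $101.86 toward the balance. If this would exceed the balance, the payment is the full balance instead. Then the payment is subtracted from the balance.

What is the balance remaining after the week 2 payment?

# | Opening | Interest | Payment | End bal
1 | $386.88 | $8.89 | $110.75 | $285.02
2 | $285.02 | $6.55 | $108.41 | $183.16

$183.16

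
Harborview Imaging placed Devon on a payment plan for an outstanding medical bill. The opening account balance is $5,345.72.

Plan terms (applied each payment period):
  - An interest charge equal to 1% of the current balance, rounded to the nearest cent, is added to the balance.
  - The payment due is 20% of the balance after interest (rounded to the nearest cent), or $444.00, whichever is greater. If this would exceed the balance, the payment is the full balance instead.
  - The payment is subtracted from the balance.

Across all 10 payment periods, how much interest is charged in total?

$231.60

# | Opening | Interest | Payment | End bal
1 | $5,345.72 | $53.46 | $1,079.84 | $4,319.34
2 | $4,319.34 | $43.19 | $872.51 | $3,490.02
3 | $3,490.02 | $34.90 | $704.98 | $2,819.94
4 | $2,819.94 | $28.20 | $569.63 | $2,278.51
5 | $2,278.51 | $22.79 | $460.26 | $1,841.04
6 | $1,841.04 | $18.41 | $444.00 | $1,415.45
7 | $1,415.45 | $14.15 | $444.00 | $985.60
8 | $985.60 | $9.86 | $444.00 | $551.46
9 | $551.46 | $5.51 | $444.00 | $112.97
10 | $112.97 | $1.13 | $114.10 | $0.00
Total interest: $53.46 + $43.19 + $34.90 + $28.20 + $22.79 + $18.41 + $14.15 + $9.86 + $5.51 + $1.13 = $231.60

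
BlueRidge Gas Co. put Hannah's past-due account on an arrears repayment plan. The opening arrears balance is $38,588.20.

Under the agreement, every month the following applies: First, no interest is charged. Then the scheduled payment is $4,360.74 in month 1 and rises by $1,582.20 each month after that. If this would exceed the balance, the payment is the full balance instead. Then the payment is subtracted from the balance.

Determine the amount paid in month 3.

$7,525.14

# | Opening | Payment | End bal
1 | $38,588.20 | $4,360.74 | $34,227.46
2 | $34,227.46 | $5,942.94 | $28,284.52
3 | $28,284.52 | $7,525.14 | $20,759.38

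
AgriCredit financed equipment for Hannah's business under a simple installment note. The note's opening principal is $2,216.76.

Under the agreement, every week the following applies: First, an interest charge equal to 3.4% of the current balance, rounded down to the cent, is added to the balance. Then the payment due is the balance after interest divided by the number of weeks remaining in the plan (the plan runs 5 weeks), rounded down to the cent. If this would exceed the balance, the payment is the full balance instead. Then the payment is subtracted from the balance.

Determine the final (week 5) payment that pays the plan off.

Week 1: opening $2,216.76; interest $75.36 → $2,292.12; payment $458.42; balance $1,833.70
Week 2: opening $1,833.70; interest $62.34 → $1,896.04; payment $474.01; balance $1,422.03
Week 3: opening $1,422.03; interest $48.34 → $1,470.37; payment $490.12; balance $980.25
Week 4: opening $980.25; interest $33.32 → $1,013.57; payment $506.78; balance $506.79
Week 5: opening $506.79; interest $17.23 → $524.02; payment $524.02; balance $0.00

$524.02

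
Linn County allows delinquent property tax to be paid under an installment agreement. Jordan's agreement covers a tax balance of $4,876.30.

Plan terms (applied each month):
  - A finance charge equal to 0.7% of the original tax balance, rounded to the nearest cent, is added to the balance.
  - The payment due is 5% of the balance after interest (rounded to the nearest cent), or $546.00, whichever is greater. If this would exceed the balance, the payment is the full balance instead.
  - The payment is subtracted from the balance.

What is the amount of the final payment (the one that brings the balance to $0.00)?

$303.60

Month 1: $4,876.30 +$34.13 interest = $4,910.43; pay $546.00 → $4,364.43
Month 2: $4,364.43 +$34.13 interest = $4,398.56; pay $546.00 → $3,852.56
Month 3: $3,852.56 +$34.13 interest = $3,886.69; pay $546.00 → $3,340.69
Month 4: $3,340.69 +$34.13 interest = $3,374.82; pay $546.00 → $2,828.82
Month 5: $2,828.82 +$34.13 interest = $2,862.95; pay $546.00 → $2,316.95
Month 6: $2,316.95 +$34.13 interest = $2,351.08; pay $546.00 → $1,805.08
Month 7: $1,805.08 +$34.13 interest = $1,839.21; pay $546.00 → $1,293.21
Month 8: $1,293.21 +$34.13 interest = $1,327.34; pay $546.00 → $781.34
Month 9: $781.34 +$34.13 interest = $815.47; pay $546.00 → $269.47
Month 10: $269.47 +$34.13 interest = $303.60; pay $303.60 → $0.00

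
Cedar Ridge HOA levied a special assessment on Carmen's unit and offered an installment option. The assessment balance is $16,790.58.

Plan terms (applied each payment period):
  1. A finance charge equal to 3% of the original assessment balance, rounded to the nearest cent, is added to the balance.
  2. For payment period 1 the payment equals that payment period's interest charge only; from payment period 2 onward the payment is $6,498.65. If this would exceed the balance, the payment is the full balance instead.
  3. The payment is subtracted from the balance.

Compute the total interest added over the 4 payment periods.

$2,014.88

Payment period 1: $16,790.58 +$503.72 interest = $17,294.30; pay $503.72 → $16,790.58
Payment period 2: $16,790.58 +$503.72 interest = $17,294.30; pay $6,498.65 → $10,795.65
Payment period 3: $10,795.65 +$503.72 interest = $11,299.37; pay $6,498.65 → $4,800.72
Payment period 4: $4,800.72 +$503.72 interest = $5,304.44; pay $5,304.44 → $0.00
Total interest: $503.72 + $503.72 + $503.72 + $503.72 = $2,014.88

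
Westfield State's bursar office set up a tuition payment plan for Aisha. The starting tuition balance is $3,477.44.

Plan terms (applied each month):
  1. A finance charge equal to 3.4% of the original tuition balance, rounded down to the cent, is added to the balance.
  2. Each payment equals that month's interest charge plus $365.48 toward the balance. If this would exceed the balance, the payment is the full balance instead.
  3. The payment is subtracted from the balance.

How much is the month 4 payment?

Month 1: opening $3,477.44; interest $118.23 → $3,595.67; payment $483.71; balance $3,111.96
Month 2: opening $3,111.96; interest $118.23 → $3,230.19; payment $483.71; balance $2,746.48
Month 3: opening $2,746.48; interest $118.23 → $2,864.71; payment $483.71; balance $2,381.00
Month 4: opening $2,381.00; interest $118.23 → $2,499.23; payment $483.71; balance $2,015.52

$483.71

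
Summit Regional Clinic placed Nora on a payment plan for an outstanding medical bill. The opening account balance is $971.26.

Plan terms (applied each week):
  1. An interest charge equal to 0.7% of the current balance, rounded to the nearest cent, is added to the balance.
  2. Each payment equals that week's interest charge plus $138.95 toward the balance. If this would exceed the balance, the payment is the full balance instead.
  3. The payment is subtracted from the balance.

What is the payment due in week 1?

$145.75

# | Opening | Interest | Payment | End bal
1 | $971.26 | $6.80 | $145.75 | $832.31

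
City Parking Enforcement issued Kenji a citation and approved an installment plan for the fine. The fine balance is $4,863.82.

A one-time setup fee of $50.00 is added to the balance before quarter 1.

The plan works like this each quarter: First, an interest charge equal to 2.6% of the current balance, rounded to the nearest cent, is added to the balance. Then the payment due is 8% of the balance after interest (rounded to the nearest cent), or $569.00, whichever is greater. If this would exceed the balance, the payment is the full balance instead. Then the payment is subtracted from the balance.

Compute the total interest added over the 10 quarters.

Quarter 1: opening $4,913.82; interest $127.76 → $5,041.58; payment $569.00; balance $4,472.58
Quarter 2: opening $4,472.58; interest $116.29 → $4,588.87; payment $569.00; balance $4,019.87
Quarter 3: opening $4,019.87; interest $104.52 → $4,124.39; payment $569.00; balance $3,555.39
Quarter 4: opening $3,555.39; interest $92.44 → $3,647.83; payment $569.00; balance $3,078.83
Quarter 5: opening $3,078.83; interest $80.05 → $3,158.88; payment $569.00; balance $2,589.88
Quarter 6: opening $2,589.88; interest $67.34 → $2,657.22; payment $569.00; balance $2,088.22
Quarter 7: opening $2,088.22; interest $54.29 → $2,142.51; payment $569.00; balance $1,573.51
Quarter 8: opening $1,573.51; interest $40.91 → $1,614.42; payment $569.00; balance $1,045.42
Quarter 9: opening $1,045.42; interest $27.18 → $1,072.60; payment $569.00; balance $503.60
Quarter 10: opening $503.60; interest $13.09 → $516.69; payment $516.69; balance $0.00
Total interest: $127.76 + $116.29 + $104.52 + $92.44 + $80.05 + $67.34 + $54.29 + $40.91 + $27.18 + $13.09 = $723.87

$723.87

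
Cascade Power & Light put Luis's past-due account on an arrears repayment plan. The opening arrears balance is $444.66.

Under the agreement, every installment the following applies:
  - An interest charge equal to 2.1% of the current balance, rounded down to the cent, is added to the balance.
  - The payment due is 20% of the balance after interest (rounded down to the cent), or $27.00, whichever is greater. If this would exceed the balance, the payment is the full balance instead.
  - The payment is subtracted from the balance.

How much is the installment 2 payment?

$74.16

# | Opening | Interest | Payment | End bal
1 | $444.66 | $9.33 | $90.79 | $363.20
2 | $363.20 | $7.62 | $74.16 | $296.66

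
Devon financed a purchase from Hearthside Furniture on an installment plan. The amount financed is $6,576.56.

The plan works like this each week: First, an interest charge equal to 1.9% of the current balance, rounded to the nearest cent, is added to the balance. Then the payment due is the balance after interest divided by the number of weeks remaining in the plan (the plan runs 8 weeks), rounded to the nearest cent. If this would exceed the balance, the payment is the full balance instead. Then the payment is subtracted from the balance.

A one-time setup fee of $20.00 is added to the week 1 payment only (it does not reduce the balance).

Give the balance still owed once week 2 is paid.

$5,121.63

# | Opening | Interest | Payment | Fee | End bal
1 | $6,576.56 | $124.95 | $837.69 | $20.00 | $5,863.82
2 | $5,863.82 | $111.41 | $853.60 | — | $5,121.63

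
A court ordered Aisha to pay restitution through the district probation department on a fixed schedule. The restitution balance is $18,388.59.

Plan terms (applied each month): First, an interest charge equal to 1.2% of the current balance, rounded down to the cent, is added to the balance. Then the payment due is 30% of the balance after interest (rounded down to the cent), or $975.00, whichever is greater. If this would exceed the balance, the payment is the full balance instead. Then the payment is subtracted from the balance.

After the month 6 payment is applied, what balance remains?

# | Opening | Interest | Payment | End bal
1 | $18,388.59 | $220.66 | $5,582.77 | $13,026.48
2 | $13,026.48 | $156.31 | $3,954.83 | $9,227.96
3 | $9,227.96 | $110.73 | $2,801.60 | $6,537.09
4 | $6,537.09 | $78.44 | $1,984.65 | $4,630.88
5 | $4,630.88 | $55.57 | $1,405.93 | $3,280.52
6 | $3,280.52 | $39.36 | $995.96 | $2,323.92

$2,323.92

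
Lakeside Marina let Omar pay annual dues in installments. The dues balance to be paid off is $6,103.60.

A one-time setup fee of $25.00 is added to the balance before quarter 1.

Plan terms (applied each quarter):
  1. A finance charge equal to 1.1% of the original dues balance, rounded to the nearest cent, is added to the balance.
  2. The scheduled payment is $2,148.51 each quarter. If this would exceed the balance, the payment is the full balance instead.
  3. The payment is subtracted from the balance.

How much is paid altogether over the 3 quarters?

Quarter 1: opening $6,128.60; interest $67.14 → $6,195.74; payment $2,148.51; balance $4,047.23
Quarter 2: opening $4,047.23; interest $67.14 → $4,114.37; payment $2,148.51; balance $1,965.86
Quarter 3: opening $1,965.86; interest $67.14 → $2,033.00; payment $2,033.00; balance $0.00
Total paid: $6,330.02

$6,330.02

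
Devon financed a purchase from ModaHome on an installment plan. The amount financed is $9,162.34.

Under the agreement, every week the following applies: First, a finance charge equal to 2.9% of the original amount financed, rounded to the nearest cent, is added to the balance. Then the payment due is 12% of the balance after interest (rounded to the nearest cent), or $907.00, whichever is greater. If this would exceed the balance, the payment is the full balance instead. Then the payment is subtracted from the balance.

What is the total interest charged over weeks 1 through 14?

$3,719.94

Week 1: opening $9,162.34; interest $265.71 → $9,428.05; payment $1,131.37; balance $8,296.68
Week 2: opening $8,296.68; interest $265.71 → $8,562.39; payment $1,027.49; balance $7,534.90
Week 3: opening $7,534.90; interest $265.71 → $7,800.61; payment $936.07; balance $6,864.54
Week 4: opening $6,864.54; interest $265.71 → $7,130.25; payment $907.00; balance $6,223.25
Week 5: opening $6,223.25; interest $265.71 → $6,488.96; payment $907.00; balance $5,581.96
Week 6: opening $5,581.96; interest $265.71 → $5,847.67; payment $907.00; balance $4,940.67
Week 7: opening $4,940.67; interest $265.71 → $5,206.38; payment $907.00; balance $4,299.38
Week 8: opening $4,299.38; interest $265.71 → $4,565.09; payment $907.00; balance $3,658.09
Week 9: opening $3,658.09; interest $265.71 → $3,923.80; payment $907.00; balance $3,016.80
Week 10: opening $3,016.80; interest $265.71 → $3,282.51; payment $907.00; balance $2,375.51
Week 11: opening $2,375.51; interest $265.71 → $2,641.22; payment $907.00; balance $1,734.22
Week 12: opening $1,734.22; interest $265.71 → $1,999.93; payment $907.00; balance $1,092.93
Week 13: opening $1,092.93; interest $265.71 → $1,358.64; payment $907.00; balance $451.64
Week 14: opening $451.64; interest $265.71 → $717.35; payment $717.35; balance $0.00
Total interest: $265.71 + $265.71 + $265.71 + $265.71 + $265.71 + $265.71 + $265.71 + $265.71 + $265.71 + $265.71 + $265.71 + $265.71 + $265.71 + $265.71 = $3,719.94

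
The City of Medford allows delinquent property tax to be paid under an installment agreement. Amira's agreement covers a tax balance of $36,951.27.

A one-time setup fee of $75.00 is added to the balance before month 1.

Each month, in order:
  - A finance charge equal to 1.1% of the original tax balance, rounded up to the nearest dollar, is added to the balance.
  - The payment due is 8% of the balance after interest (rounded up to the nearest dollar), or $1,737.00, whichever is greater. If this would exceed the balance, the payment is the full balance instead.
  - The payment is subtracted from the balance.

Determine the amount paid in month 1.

# | Opening | Interest | Payment | End bal
1 | $37,026.27 | $407.00 | $2,995.00 | $34,438.27

$2,995.00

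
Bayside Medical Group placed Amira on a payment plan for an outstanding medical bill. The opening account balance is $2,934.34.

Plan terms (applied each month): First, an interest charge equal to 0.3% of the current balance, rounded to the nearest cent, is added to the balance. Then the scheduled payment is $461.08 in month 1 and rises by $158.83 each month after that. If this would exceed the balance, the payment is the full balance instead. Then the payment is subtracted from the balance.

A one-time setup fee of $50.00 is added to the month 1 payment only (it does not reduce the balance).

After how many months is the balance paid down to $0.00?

5

# | Opening | Interest | Payment | Fee | End bal
1 | $2,934.34 | $8.80 | $461.08 | $50.00 | $2,482.06
2 | $2,482.06 | $7.45 | $619.91 | — | $1,869.60
3 | $1,869.60 | $5.61 | $778.74 | — | $1,096.47
4 | $1,096.47 | $3.29 | $937.57 | — | $162.19
5 | $162.19 | $0.49 | $162.68 | — | $0.00
Balance reaches $0.00 in month 5.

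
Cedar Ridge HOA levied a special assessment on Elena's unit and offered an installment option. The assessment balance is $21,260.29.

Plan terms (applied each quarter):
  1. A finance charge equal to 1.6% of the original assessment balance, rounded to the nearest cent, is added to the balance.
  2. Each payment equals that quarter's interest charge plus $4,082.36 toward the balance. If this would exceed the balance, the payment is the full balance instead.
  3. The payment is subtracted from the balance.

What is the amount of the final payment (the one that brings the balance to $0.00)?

$1,188.65

Quarter 1: $21,260.29 +$340.16 interest = $21,600.45; pay $4,422.52 → $17,177.93
Quarter 2: $17,177.93 +$340.16 interest = $17,518.09; pay $4,422.52 → $13,095.57
Quarter 3: $13,095.57 +$340.16 interest = $13,435.73; pay $4,422.52 → $9,013.21
Quarter 4: $9,013.21 +$340.16 interest = $9,353.37; pay $4,422.52 → $4,930.85
Quarter 5: $4,930.85 +$340.16 interest = $5,271.01; pay $4,422.52 → $848.49
Quarter 6: $848.49 +$340.16 interest = $1,188.65; pay $1,188.65 → $0.00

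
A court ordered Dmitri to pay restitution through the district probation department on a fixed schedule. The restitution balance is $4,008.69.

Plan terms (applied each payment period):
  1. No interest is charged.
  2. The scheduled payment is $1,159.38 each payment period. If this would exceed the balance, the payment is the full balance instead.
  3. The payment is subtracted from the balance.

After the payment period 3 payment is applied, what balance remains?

Payment period 1: $4,008.69 − $1,159.38 → $2,849.31
Payment period 2: $2,849.31 − $1,159.38 → $1,689.93
Payment period 3: $1,689.93 − $1,159.38 → $530.55

$530.55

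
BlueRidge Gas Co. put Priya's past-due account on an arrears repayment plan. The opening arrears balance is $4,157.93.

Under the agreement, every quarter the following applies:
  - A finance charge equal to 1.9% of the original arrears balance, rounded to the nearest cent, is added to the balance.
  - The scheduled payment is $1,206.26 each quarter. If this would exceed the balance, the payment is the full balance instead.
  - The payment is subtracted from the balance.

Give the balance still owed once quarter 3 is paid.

Quarter 1: opening $4,157.93; interest $79.00 → $4,236.93; payment $1,206.26; balance $3,030.67
Quarter 2: opening $3,030.67; interest $79.00 → $3,109.67; payment $1,206.26; balance $1,903.41
Quarter 3: opening $1,903.41; interest $79.00 → $1,982.41; payment $1,206.26; balance $776.15

$776.15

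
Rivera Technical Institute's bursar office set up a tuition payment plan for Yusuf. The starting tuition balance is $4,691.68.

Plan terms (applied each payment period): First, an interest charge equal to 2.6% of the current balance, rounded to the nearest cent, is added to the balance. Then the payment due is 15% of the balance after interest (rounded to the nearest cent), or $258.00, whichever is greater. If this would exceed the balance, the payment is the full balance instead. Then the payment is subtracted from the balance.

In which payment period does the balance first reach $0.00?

15

Payment period 1: opening $4,691.68; interest $121.98 → $4,813.66; payment $722.05; balance $4,091.61
Payment period 2: opening $4,091.61; interest $106.38 → $4,197.99; payment $629.70; balance $3,568.29
Payment period 3: opening $3,568.29; interest $92.78 → $3,661.07; payment $549.16; balance $3,111.91
Payment period 4: opening $3,111.91; interest $80.91 → $3,192.82; payment $478.92; balance $2,713.90
Payment period 5: opening $2,713.90; interest $70.56 → $2,784.46; payment $417.67; balance $2,366.79
Payment period 6: opening $2,366.79; interest $61.54 → $2,428.33; payment $364.25; balance $2,064.08
Payment period 7: opening $2,064.08; interest $53.67 → $2,117.75; payment $317.66; balance $1,800.09
Payment period 8: opening $1,800.09; interest $46.80 → $1,846.89; payment $277.03; balance $1,569.86
Payment period 9: opening $1,569.86; interest $40.82 → $1,610.68; payment $258.00; balance $1,352.68
Payment period 10: opening $1,352.68; interest $35.17 → $1,387.85; payment $258.00; balance $1,129.85
Payment period 11: opening $1,129.85; interest $29.38 → $1,159.23; payment $258.00; balance $901.23
Payment period 12: opening $901.23; interest $23.43 → $924.66; payment $258.00; balance $666.66
Payment period 13: opening $666.66; interest $17.33 → $683.99; payment $258.00; balance $425.99
Payment period 14: opening $425.99; interest $11.08 → $437.07; payment $258.00; balance $179.07
Payment period 15: opening $179.07; interest $4.66 → $183.73; payment $183.73; balance $0.00
Balance reaches $0.00 in payment period 15.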